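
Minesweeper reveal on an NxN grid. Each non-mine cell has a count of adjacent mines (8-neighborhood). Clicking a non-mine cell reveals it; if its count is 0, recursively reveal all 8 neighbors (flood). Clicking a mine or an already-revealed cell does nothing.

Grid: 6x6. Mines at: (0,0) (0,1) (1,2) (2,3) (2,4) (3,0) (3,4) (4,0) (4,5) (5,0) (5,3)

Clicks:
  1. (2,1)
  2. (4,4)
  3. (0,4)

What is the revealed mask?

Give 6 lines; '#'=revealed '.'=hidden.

Click 1 (2,1) count=2: revealed 1 new [(2,1)] -> total=1
Click 2 (4,4) count=3: revealed 1 new [(4,4)] -> total=2
Click 3 (0,4) count=0: revealed 6 new [(0,3) (0,4) (0,5) (1,3) (1,4) (1,5)] -> total=8

Answer: ...###
...###
.#....
......
....#.
......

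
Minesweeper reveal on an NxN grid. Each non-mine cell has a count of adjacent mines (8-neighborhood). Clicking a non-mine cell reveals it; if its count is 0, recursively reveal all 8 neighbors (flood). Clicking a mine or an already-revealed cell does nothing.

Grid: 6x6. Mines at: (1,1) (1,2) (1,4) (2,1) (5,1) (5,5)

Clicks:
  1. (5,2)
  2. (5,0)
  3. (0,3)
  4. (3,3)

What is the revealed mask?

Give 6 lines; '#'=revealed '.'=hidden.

Answer: ...#..
......
..####
..####
..####
#.###.

Derivation:
Click 1 (5,2) count=1: revealed 1 new [(5,2)] -> total=1
Click 2 (5,0) count=1: revealed 1 new [(5,0)] -> total=2
Click 3 (0,3) count=2: revealed 1 new [(0,3)] -> total=3
Click 4 (3,3) count=0: revealed 14 new [(2,2) (2,3) (2,4) (2,5) (3,2) (3,3) (3,4) (3,5) (4,2) (4,3) (4,4) (4,5) (5,3) (5,4)] -> total=17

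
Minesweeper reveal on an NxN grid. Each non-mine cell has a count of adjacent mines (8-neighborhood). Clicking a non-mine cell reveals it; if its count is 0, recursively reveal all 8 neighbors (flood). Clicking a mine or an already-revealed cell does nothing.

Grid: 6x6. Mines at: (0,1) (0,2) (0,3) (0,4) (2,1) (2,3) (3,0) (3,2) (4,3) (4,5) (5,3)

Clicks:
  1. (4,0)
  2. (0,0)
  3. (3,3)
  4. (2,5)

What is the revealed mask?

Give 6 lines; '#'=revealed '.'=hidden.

Click 1 (4,0) count=1: revealed 1 new [(4,0)] -> total=1
Click 2 (0,0) count=1: revealed 1 new [(0,0)] -> total=2
Click 3 (3,3) count=3: revealed 1 new [(3,3)] -> total=3
Click 4 (2,5) count=0: revealed 6 new [(1,4) (1,5) (2,4) (2,5) (3,4) (3,5)] -> total=9

Answer: #.....
....##
....##
...###
#.....
......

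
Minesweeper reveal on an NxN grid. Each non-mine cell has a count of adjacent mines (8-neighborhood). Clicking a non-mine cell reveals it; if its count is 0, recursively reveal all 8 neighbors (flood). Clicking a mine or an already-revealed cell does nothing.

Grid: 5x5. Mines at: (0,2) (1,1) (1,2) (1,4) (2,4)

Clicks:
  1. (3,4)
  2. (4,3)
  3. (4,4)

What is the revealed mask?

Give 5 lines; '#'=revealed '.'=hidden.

Answer: .....
.....
####.
#####
#####

Derivation:
Click 1 (3,4) count=1: revealed 1 new [(3,4)] -> total=1
Click 2 (4,3) count=0: revealed 13 new [(2,0) (2,1) (2,2) (2,3) (3,0) (3,1) (3,2) (3,3) (4,0) (4,1) (4,2) (4,3) (4,4)] -> total=14
Click 3 (4,4) count=0: revealed 0 new [(none)] -> total=14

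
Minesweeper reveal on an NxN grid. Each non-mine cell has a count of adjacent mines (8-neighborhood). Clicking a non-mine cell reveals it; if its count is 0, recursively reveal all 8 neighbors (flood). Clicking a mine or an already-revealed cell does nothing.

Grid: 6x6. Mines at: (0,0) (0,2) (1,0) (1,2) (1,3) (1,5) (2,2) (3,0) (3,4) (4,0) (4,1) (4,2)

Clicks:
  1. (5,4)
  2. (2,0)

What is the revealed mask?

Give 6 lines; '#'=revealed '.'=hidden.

Answer: ......
......
#.....
......
...###
...###

Derivation:
Click 1 (5,4) count=0: revealed 6 new [(4,3) (4,4) (4,5) (5,3) (5,4) (5,5)] -> total=6
Click 2 (2,0) count=2: revealed 1 new [(2,0)] -> total=7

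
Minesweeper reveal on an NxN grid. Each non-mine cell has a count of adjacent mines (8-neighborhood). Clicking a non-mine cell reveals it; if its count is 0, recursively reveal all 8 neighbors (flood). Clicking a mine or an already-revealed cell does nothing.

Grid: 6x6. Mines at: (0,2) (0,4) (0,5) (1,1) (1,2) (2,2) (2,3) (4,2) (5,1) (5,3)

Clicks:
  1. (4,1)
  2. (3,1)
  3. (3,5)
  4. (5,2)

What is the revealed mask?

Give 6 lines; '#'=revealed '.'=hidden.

Click 1 (4,1) count=2: revealed 1 new [(4,1)] -> total=1
Click 2 (3,1) count=2: revealed 1 new [(3,1)] -> total=2
Click 3 (3,5) count=0: revealed 10 new [(1,4) (1,5) (2,4) (2,5) (3,4) (3,5) (4,4) (4,5) (5,4) (5,5)] -> total=12
Click 4 (5,2) count=3: revealed 1 new [(5,2)] -> total=13

Answer: ......
....##
....##
.#..##
.#..##
..#.##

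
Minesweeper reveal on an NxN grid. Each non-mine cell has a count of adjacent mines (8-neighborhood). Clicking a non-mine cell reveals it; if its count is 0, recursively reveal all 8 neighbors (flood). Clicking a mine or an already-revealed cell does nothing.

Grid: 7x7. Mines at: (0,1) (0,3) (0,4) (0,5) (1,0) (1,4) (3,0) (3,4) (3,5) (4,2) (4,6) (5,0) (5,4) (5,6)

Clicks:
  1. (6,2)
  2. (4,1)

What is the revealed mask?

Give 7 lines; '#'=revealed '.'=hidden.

Answer: .......
.......
.......
.......
.#.....
.###...
.###...

Derivation:
Click 1 (6,2) count=0: revealed 6 new [(5,1) (5,2) (5,3) (6,1) (6,2) (6,3)] -> total=6
Click 2 (4,1) count=3: revealed 1 new [(4,1)] -> total=7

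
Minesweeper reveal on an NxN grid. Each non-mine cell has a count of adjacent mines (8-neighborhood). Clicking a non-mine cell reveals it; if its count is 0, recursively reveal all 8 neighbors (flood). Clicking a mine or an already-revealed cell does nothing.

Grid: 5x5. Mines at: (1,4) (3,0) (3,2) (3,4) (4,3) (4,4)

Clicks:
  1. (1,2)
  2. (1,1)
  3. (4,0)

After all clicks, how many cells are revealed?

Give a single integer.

Answer: 13

Derivation:
Click 1 (1,2) count=0: revealed 12 new [(0,0) (0,1) (0,2) (0,3) (1,0) (1,1) (1,2) (1,3) (2,0) (2,1) (2,2) (2,3)] -> total=12
Click 2 (1,1) count=0: revealed 0 new [(none)] -> total=12
Click 3 (4,0) count=1: revealed 1 new [(4,0)] -> total=13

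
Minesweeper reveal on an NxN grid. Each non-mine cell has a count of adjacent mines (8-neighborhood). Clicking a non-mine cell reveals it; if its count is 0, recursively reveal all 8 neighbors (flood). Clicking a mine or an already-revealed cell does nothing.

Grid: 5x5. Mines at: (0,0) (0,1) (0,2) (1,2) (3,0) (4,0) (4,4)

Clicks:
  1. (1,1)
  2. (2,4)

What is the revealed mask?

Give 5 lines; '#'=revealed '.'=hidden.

Answer: ...##
.#.##
...##
...##
.....

Derivation:
Click 1 (1,1) count=4: revealed 1 new [(1,1)] -> total=1
Click 2 (2,4) count=0: revealed 8 new [(0,3) (0,4) (1,3) (1,4) (2,3) (2,4) (3,3) (3,4)] -> total=9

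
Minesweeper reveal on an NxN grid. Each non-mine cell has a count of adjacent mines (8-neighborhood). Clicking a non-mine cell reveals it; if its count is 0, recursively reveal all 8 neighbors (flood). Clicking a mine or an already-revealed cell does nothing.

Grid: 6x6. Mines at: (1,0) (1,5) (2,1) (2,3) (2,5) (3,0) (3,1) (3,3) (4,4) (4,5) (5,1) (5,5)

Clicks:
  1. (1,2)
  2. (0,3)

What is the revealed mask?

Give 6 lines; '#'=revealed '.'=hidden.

Click 1 (1,2) count=2: revealed 1 new [(1,2)] -> total=1
Click 2 (0,3) count=0: revealed 7 new [(0,1) (0,2) (0,3) (0,4) (1,1) (1,3) (1,4)] -> total=8

Answer: .####.
.####.
......
......
......
......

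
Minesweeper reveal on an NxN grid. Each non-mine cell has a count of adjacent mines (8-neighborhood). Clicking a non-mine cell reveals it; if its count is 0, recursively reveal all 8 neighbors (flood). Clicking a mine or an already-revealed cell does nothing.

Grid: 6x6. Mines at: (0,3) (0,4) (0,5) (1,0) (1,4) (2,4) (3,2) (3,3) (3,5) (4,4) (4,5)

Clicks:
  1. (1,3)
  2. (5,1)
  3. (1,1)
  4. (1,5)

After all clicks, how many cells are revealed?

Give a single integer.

Click 1 (1,3) count=4: revealed 1 new [(1,3)] -> total=1
Click 2 (5,1) count=0: revealed 12 new [(2,0) (2,1) (3,0) (3,1) (4,0) (4,1) (4,2) (4,3) (5,0) (5,1) (5,2) (5,3)] -> total=13
Click 3 (1,1) count=1: revealed 1 new [(1,1)] -> total=14
Click 4 (1,5) count=4: revealed 1 new [(1,5)] -> total=15

Answer: 15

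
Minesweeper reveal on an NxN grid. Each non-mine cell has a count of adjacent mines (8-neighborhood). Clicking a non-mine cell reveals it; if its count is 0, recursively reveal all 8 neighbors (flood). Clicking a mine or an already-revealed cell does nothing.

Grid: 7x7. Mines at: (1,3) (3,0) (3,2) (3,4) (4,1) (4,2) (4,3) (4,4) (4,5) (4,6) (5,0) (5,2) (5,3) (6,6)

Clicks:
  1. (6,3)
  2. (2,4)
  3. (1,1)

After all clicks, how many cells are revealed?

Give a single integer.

Click 1 (6,3) count=2: revealed 1 new [(6,3)] -> total=1
Click 2 (2,4) count=2: revealed 1 new [(2,4)] -> total=2
Click 3 (1,1) count=0: revealed 9 new [(0,0) (0,1) (0,2) (1,0) (1,1) (1,2) (2,0) (2,1) (2,2)] -> total=11

Answer: 11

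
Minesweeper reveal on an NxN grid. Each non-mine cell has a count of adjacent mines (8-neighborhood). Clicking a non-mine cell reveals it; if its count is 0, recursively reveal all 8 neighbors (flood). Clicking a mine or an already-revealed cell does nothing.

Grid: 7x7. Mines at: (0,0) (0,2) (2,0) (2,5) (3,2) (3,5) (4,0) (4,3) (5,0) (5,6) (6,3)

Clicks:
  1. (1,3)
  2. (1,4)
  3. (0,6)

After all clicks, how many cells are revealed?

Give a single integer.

Answer: 8

Derivation:
Click 1 (1,3) count=1: revealed 1 new [(1,3)] -> total=1
Click 2 (1,4) count=1: revealed 1 new [(1,4)] -> total=2
Click 3 (0,6) count=0: revealed 6 new [(0,3) (0,4) (0,5) (0,6) (1,5) (1,6)] -> total=8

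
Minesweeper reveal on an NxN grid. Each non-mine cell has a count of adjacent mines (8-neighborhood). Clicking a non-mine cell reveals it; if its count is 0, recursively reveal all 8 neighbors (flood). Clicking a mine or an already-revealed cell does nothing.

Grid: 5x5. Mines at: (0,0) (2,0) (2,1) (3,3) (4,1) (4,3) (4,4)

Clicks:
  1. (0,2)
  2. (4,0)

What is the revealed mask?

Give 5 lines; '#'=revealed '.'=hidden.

Answer: .####
.####
..###
.....
#....

Derivation:
Click 1 (0,2) count=0: revealed 11 new [(0,1) (0,2) (0,3) (0,4) (1,1) (1,2) (1,3) (1,4) (2,2) (2,3) (2,4)] -> total=11
Click 2 (4,0) count=1: revealed 1 new [(4,0)] -> total=12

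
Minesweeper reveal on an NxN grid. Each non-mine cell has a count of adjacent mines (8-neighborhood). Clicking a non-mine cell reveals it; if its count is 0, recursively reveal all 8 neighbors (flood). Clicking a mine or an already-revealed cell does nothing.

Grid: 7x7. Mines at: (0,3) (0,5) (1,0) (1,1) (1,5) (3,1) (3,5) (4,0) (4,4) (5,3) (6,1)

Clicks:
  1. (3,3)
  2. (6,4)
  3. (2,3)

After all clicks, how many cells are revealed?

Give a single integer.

Click 1 (3,3) count=1: revealed 1 new [(3,3)] -> total=1
Click 2 (6,4) count=1: revealed 1 new [(6,4)] -> total=2
Click 3 (2,3) count=0: revealed 8 new [(1,2) (1,3) (1,4) (2,2) (2,3) (2,4) (3,2) (3,4)] -> total=10

Answer: 10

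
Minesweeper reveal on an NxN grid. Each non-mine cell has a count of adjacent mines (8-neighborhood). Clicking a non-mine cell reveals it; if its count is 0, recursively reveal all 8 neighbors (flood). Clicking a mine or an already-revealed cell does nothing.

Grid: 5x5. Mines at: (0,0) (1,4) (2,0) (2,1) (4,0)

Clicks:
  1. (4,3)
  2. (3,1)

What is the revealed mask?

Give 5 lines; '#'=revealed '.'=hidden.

Click 1 (4,3) count=0: revealed 11 new [(2,2) (2,3) (2,4) (3,1) (3,2) (3,3) (3,4) (4,1) (4,2) (4,3) (4,4)] -> total=11
Click 2 (3,1) count=3: revealed 0 new [(none)] -> total=11

Answer: .....
.....
..###
.####
.####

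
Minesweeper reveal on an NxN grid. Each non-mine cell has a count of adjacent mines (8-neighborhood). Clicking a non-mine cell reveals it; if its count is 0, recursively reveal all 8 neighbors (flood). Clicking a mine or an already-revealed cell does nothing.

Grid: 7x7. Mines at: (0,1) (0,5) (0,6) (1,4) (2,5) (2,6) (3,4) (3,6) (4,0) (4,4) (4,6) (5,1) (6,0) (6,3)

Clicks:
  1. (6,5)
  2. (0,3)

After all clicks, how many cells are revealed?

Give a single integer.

Click 1 (6,5) count=0: revealed 6 new [(5,4) (5,5) (5,6) (6,4) (6,5) (6,6)] -> total=6
Click 2 (0,3) count=1: revealed 1 new [(0,3)] -> total=7

Answer: 7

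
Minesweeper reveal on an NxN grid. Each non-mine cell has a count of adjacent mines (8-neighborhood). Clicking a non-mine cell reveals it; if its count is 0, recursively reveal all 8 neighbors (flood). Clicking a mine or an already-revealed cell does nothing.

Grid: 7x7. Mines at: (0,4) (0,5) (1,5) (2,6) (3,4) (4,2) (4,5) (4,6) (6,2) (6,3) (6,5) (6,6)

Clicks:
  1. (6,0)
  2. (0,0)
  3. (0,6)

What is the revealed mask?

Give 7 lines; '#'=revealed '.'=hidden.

Click 1 (6,0) count=0: revealed 22 new [(0,0) (0,1) (0,2) (0,3) (1,0) (1,1) (1,2) (1,3) (2,0) (2,1) (2,2) (2,3) (3,0) (3,1) (3,2) (3,3) (4,0) (4,1) (5,0) (5,1) (6,0) (6,1)] -> total=22
Click 2 (0,0) count=0: revealed 0 new [(none)] -> total=22
Click 3 (0,6) count=2: revealed 1 new [(0,6)] -> total=23

Answer: ####..#
####...
####...
####...
##.....
##.....
##.....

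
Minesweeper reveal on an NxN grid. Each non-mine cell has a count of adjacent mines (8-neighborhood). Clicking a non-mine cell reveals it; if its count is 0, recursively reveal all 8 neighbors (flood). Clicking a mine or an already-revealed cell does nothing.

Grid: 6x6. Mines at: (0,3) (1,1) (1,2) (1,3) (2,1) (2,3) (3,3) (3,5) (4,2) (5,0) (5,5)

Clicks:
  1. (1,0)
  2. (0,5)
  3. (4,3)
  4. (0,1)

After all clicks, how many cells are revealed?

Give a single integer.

Click 1 (1,0) count=2: revealed 1 new [(1,0)] -> total=1
Click 2 (0,5) count=0: revealed 6 new [(0,4) (0,5) (1,4) (1,5) (2,4) (2,5)] -> total=7
Click 3 (4,3) count=2: revealed 1 new [(4,3)] -> total=8
Click 4 (0,1) count=2: revealed 1 new [(0,1)] -> total=9

Answer: 9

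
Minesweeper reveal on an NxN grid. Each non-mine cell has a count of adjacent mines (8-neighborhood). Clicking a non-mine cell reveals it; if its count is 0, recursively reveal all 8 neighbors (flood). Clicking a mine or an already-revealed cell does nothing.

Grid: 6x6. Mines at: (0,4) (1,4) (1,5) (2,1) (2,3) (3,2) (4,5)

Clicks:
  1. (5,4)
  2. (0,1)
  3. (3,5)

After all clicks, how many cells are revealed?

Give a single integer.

Click 1 (5,4) count=1: revealed 1 new [(5,4)] -> total=1
Click 2 (0,1) count=0: revealed 8 new [(0,0) (0,1) (0,2) (0,3) (1,0) (1,1) (1,2) (1,3)] -> total=9
Click 3 (3,5) count=1: revealed 1 new [(3,5)] -> total=10

Answer: 10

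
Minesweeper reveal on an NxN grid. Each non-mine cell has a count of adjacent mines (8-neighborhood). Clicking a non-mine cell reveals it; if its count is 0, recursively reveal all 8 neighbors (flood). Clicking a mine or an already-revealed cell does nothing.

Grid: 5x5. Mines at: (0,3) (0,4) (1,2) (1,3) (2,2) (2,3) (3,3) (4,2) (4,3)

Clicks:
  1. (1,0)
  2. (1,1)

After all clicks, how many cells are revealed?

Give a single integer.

Answer: 10

Derivation:
Click 1 (1,0) count=0: revealed 10 new [(0,0) (0,1) (1,0) (1,1) (2,0) (2,1) (3,0) (3,1) (4,0) (4,1)] -> total=10
Click 2 (1,1) count=2: revealed 0 new [(none)] -> total=10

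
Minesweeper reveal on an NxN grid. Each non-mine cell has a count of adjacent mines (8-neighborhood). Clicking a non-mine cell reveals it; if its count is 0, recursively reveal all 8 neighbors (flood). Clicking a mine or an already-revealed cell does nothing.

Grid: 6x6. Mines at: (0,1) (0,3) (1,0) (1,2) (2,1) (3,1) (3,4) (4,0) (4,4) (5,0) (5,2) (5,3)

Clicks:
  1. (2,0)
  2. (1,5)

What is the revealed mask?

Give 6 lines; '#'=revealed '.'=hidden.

Click 1 (2,0) count=3: revealed 1 new [(2,0)] -> total=1
Click 2 (1,5) count=0: revealed 6 new [(0,4) (0,5) (1,4) (1,5) (2,4) (2,5)] -> total=7

Answer: ....##
....##
#...##
......
......
......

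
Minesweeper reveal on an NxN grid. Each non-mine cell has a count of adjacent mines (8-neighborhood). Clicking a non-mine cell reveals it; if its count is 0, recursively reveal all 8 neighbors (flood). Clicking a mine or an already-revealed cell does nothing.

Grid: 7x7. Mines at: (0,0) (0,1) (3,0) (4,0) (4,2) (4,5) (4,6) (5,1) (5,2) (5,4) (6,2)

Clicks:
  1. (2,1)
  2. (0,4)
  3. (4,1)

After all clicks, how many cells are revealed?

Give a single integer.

Click 1 (2,1) count=1: revealed 1 new [(2,1)] -> total=1
Click 2 (0,4) count=0: revealed 22 new [(0,2) (0,3) (0,4) (0,5) (0,6) (1,1) (1,2) (1,3) (1,4) (1,5) (1,6) (2,2) (2,3) (2,4) (2,5) (2,6) (3,1) (3,2) (3,3) (3,4) (3,5) (3,6)] -> total=23
Click 3 (4,1) count=5: revealed 1 new [(4,1)] -> total=24

Answer: 24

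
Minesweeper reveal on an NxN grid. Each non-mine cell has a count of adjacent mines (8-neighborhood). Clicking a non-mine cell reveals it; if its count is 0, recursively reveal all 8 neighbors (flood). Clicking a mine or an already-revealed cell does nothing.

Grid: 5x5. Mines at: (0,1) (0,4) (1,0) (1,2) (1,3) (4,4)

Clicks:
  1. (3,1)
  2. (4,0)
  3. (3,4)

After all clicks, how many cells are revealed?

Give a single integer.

Answer: 13

Derivation:
Click 1 (3,1) count=0: revealed 12 new [(2,0) (2,1) (2,2) (2,3) (3,0) (3,1) (3,2) (3,3) (4,0) (4,1) (4,2) (4,3)] -> total=12
Click 2 (4,0) count=0: revealed 0 new [(none)] -> total=12
Click 3 (3,4) count=1: revealed 1 new [(3,4)] -> total=13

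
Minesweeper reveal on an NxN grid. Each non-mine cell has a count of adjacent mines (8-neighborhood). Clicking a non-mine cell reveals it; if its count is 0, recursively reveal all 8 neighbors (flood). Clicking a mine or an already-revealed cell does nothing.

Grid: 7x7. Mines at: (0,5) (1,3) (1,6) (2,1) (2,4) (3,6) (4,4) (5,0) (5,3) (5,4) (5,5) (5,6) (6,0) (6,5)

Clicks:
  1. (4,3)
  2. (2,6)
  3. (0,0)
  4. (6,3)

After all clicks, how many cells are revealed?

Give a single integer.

Answer: 9

Derivation:
Click 1 (4,3) count=3: revealed 1 new [(4,3)] -> total=1
Click 2 (2,6) count=2: revealed 1 new [(2,6)] -> total=2
Click 3 (0,0) count=0: revealed 6 new [(0,0) (0,1) (0,2) (1,0) (1,1) (1,2)] -> total=8
Click 4 (6,3) count=2: revealed 1 new [(6,3)] -> total=9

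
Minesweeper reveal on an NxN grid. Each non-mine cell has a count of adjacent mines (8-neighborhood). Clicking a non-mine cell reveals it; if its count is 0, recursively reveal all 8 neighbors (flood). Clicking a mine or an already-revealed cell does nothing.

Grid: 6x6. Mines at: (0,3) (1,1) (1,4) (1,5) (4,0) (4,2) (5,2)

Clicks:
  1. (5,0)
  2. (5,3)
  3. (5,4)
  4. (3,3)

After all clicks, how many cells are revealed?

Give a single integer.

Answer: 13

Derivation:
Click 1 (5,0) count=1: revealed 1 new [(5,0)] -> total=1
Click 2 (5,3) count=2: revealed 1 new [(5,3)] -> total=2
Click 3 (5,4) count=0: revealed 11 new [(2,3) (2,4) (2,5) (3,3) (3,4) (3,5) (4,3) (4,4) (4,5) (5,4) (5,5)] -> total=13
Click 4 (3,3) count=1: revealed 0 new [(none)] -> total=13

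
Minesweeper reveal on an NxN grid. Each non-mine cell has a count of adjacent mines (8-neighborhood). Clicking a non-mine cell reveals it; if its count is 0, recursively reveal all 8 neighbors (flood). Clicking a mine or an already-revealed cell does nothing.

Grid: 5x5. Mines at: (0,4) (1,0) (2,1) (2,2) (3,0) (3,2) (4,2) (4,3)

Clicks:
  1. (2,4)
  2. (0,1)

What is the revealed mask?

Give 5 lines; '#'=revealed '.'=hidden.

Answer: .#...
...##
...##
...##
.....

Derivation:
Click 1 (2,4) count=0: revealed 6 new [(1,3) (1,4) (2,3) (2,4) (3,3) (3,4)] -> total=6
Click 2 (0,1) count=1: revealed 1 new [(0,1)] -> total=7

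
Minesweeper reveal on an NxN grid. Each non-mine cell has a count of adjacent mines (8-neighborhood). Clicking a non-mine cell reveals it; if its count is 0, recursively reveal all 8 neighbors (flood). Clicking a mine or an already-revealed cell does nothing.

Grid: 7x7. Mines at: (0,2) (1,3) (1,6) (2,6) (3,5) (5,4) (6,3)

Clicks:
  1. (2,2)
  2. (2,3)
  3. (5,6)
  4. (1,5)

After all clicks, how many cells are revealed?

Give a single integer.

Answer: 9

Derivation:
Click 1 (2,2) count=1: revealed 1 new [(2,2)] -> total=1
Click 2 (2,3) count=1: revealed 1 new [(2,3)] -> total=2
Click 3 (5,6) count=0: revealed 6 new [(4,5) (4,6) (5,5) (5,6) (6,5) (6,6)] -> total=8
Click 4 (1,5) count=2: revealed 1 new [(1,5)] -> total=9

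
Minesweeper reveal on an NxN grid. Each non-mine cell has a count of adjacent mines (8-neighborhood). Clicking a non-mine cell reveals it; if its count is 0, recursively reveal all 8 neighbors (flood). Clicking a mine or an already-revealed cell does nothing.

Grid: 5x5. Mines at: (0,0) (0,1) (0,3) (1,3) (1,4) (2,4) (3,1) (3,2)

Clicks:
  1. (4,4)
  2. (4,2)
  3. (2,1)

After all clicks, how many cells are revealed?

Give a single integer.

Click 1 (4,4) count=0: revealed 4 new [(3,3) (3,4) (4,3) (4,4)] -> total=4
Click 2 (4,2) count=2: revealed 1 new [(4,2)] -> total=5
Click 3 (2,1) count=2: revealed 1 new [(2,1)] -> total=6

Answer: 6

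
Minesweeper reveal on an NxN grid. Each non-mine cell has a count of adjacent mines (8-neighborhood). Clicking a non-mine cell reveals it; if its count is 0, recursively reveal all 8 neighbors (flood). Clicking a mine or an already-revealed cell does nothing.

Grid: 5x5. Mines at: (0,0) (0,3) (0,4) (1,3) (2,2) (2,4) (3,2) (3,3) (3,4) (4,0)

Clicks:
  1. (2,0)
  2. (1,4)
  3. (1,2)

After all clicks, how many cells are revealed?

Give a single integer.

Answer: 8

Derivation:
Click 1 (2,0) count=0: revealed 6 new [(1,0) (1,1) (2,0) (2,1) (3,0) (3,1)] -> total=6
Click 2 (1,4) count=4: revealed 1 new [(1,4)] -> total=7
Click 3 (1,2) count=3: revealed 1 new [(1,2)] -> total=8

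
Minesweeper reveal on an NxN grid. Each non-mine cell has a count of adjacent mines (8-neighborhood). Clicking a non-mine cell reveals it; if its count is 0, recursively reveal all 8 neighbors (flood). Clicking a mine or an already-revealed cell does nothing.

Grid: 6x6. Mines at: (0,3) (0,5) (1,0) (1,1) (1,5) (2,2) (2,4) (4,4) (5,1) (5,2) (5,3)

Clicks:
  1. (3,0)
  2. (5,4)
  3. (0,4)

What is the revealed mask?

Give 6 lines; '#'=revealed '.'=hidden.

Answer: ....#.
......
##....
##....
##....
....#.

Derivation:
Click 1 (3,0) count=0: revealed 6 new [(2,0) (2,1) (3,0) (3,1) (4,0) (4,1)] -> total=6
Click 2 (5,4) count=2: revealed 1 new [(5,4)] -> total=7
Click 3 (0,4) count=3: revealed 1 new [(0,4)] -> total=8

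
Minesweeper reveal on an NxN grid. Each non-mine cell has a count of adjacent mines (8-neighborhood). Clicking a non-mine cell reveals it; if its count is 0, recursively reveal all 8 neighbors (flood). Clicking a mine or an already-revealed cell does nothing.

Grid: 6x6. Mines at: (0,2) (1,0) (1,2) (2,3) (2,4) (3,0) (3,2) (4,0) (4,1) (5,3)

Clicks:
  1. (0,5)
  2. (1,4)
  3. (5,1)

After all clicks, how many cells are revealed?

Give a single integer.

Click 1 (0,5) count=0: revealed 6 new [(0,3) (0,4) (0,5) (1,3) (1,4) (1,5)] -> total=6
Click 2 (1,4) count=2: revealed 0 new [(none)] -> total=6
Click 3 (5,1) count=2: revealed 1 new [(5,1)] -> total=7

Answer: 7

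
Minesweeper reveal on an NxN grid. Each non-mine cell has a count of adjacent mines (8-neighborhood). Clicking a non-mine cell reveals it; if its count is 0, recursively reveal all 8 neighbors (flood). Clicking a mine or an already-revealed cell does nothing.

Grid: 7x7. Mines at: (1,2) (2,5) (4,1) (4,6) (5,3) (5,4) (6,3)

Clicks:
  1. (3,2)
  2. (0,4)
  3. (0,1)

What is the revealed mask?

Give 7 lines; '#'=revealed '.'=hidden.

Click 1 (3,2) count=1: revealed 1 new [(3,2)] -> total=1
Click 2 (0,4) count=0: revealed 8 new [(0,3) (0,4) (0,5) (0,6) (1,3) (1,4) (1,5) (1,6)] -> total=9
Click 3 (0,1) count=1: revealed 1 new [(0,1)] -> total=10

Answer: .#.####
...####
.......
..#....
.......
.......
.......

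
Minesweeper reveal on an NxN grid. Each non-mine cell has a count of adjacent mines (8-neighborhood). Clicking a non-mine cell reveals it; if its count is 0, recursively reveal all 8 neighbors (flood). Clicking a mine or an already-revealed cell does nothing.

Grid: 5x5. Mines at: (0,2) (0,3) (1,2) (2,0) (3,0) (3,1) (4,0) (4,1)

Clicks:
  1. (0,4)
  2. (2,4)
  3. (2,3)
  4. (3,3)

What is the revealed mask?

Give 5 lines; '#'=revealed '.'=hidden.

Click 1 (0,4) count=1: revealed 1 new [(0,4)] -> total=1
Click 2 (2,4) count=0: revealed 11 new [(1,3) (1,4) (2,2) (2,3) (2,4) (3,2) (3,3) (3,4) (4,2) (4,3) (4,4)] -> total=12
Click 3 (2,3) count=1: revealed 0 new [(none)] -> total=12
Click 4 (3,3) count=0: revealed 0 new [(none)] -> total=12

Answer: ....#
...##
..###
..###
..###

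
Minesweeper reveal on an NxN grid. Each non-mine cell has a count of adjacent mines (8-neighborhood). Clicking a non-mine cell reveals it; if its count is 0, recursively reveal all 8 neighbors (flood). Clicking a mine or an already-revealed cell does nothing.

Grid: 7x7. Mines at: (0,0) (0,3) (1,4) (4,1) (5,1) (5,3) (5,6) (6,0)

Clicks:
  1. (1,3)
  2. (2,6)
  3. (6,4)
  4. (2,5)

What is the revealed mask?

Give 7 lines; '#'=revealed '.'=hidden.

Click 1 (1,3) count=2: revealed 1 new [(1,3)] -> total=1
Click 2 (2,6) count=0: revealed 26 new [(0,5) (0,6) (1,0) (1,1) (1,2) (1,5) (1,6) (2,0) (2,1) (2,2) (2,3) (2,4) (2,5) (2,6) (3,0) (3,1) (3,2) (3,3) (3,4) (3,5) (3,6) (4,2) (4,3) (4,4) (4,5) (4,6)] -> total=27
Click 3 (6,4) count=1: revealed 1 new [(6,4)] -> total=28
Click 4 (2,5) count=1: revealed 0 new [(none)] -> total=28

Answer: .....##
####.##
#######
#######
..#####
.......
....#..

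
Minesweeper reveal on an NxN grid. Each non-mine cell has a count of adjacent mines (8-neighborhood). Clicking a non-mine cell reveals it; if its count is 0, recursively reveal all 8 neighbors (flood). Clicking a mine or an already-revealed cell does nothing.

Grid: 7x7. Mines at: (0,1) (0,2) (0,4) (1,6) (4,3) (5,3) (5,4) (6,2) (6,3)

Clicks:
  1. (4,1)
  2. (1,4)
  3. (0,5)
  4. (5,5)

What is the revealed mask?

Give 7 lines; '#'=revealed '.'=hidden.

Answer: .....#.
######.
#######
#######
###.###
###..##
##...##

Derivation:
Click 1 (4,1) count=0: revealed 35 new [(1,0) (1,1) (1,2) (1,3) (1,4) (1,5) (2,0) (2,1) (2,2) (2,3) (2,4) (2,5) (2,6) (3,0) (3,1) (3,2) (3,3) (3,4) (3,5) (3,6) (4,0) (4,1) (4,2) (4,4) (4,5) (4,6) (5,0) (5,1) (5,2) (5,5) (5,6) (6,0) (6,1) (6,5) (6,6)] -> total=35
Click 2 (1,4) count=1: revealed 0 new [(none)] -> total=35
Click 3 (0,5) count=2: revealed 1 new [(0,5)] -> total=36
Click 4 (5,5) count=1: revealed 0 new [(none)] -> total=36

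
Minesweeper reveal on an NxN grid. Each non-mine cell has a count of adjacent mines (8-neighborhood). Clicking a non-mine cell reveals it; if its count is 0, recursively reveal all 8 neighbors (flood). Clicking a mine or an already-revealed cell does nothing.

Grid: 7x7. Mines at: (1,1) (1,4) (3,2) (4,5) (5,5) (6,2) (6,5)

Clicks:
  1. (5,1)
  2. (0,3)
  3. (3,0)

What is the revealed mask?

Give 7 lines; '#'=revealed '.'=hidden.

Click 1 (5,1) count=1: revealed 1 new [(5,1)] -> total=1
Click 2 (0,3) count=1: revealed 1 new [(0,3)] -> total=2
Click 3 (3,0) count=0: revealed 9 new [(2,0) (2,1) (3,0) (3,1) (4,0) (4,1) (5,0) (6,0) (6,1)] -> total=11

Answer: ...#...
.......
##.....
##.....
##.....
##.....
##.....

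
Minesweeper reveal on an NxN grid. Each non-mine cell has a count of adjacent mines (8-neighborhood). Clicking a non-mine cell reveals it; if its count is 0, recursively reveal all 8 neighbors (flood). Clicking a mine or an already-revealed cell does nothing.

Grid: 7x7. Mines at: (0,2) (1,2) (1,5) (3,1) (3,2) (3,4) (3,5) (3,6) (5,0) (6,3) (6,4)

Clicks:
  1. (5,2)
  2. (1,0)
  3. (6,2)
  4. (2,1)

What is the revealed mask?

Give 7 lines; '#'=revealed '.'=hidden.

Answer: ##.....
##.....
##.....
.......
.......
..#....
..#....

Derivation:
Click 1 (5,2) count=1: revealed 1 new [(5,2)] -> total=1
Click 2 (1,0) count=0: revealed 6 new [(0,0) (0,1) (1,0) (1,1) (2,0) (2,1)] -> total=7
Click 3 (6,2) count=1: revealed 1 new [(6,2)] -> total=8
Click 4 (2,1) count=3: revealed 0 new [(none)] -> total=8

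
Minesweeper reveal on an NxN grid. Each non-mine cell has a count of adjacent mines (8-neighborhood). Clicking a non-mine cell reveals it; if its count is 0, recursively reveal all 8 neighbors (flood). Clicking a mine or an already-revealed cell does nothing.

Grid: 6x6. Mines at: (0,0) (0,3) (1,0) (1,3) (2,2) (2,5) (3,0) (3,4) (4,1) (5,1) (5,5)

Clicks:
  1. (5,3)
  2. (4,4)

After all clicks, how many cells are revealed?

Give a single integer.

Answer: 6

Derivation:
Click 1 (5,3) count=0: revealed 6 new [(4,2) (4,3) (4,4) (5,2) (5,3) (5,4)] -> total=6
Click 2 (4,4) count=2: revealed 0 new [(none)] -> total=6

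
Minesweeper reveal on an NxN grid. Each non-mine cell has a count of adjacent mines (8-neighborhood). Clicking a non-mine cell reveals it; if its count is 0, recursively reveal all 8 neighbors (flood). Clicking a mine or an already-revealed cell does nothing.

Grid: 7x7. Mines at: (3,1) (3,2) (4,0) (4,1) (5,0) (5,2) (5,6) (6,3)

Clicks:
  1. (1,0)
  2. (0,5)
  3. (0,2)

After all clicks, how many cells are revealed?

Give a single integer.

Answer: 32

Derivation:
Click 1 (1,0) count=0: revealed 32 new [(0,0) (0,1) (0,2) (0,3) (0,4) (0,5) (0,6) (1,0) (1,1) (1,2) (1,3) (1,4) (1,5) (1,6) (2,0) (2,1) (2,2) (2,3) (2,4) (2,5) (2,6) (3,3) (3,4) (3,5) (3,6) (4,3) (4,4) (4,5) (4,6) (5,3) (5,4) (5,5)] -> total=32
Click 2 (0,5) count=0: revealed 0 new [(none)] -> total=32
Click 3 (0,2) count=0: revealed 0 new [(none)] -> total=32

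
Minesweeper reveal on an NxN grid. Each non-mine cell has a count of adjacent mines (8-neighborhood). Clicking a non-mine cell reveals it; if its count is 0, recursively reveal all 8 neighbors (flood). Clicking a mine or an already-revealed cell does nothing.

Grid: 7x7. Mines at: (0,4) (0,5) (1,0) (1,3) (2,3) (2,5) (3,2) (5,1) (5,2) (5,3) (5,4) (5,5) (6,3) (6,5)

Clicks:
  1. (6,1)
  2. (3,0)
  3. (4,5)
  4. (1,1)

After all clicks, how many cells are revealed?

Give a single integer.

Click 1 (6,1) count=2: revealed 1 new [(6,1)] -> total=1
Click 2 (3,0) count=0: revealed 6 new [(2,0) (2,1) (3,0) (3,1) (4,0) (4,1)] -> total=7
Click 3 (4,5) count=2: revealed 1 new [(4,5)] -> total=8
Click 4 (1,1) count=1: revealed 1 new [(1,1)] -> total=9

Answer: 9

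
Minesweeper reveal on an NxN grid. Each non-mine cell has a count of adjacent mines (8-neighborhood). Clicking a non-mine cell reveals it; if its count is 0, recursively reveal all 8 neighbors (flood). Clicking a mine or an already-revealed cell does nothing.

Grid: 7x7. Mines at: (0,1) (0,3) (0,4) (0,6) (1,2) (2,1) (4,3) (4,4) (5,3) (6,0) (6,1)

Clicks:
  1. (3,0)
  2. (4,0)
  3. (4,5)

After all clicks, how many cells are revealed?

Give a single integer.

Answer: 10

Derivation:
Click 1 (3,0) count=1: revealed 1 new [(3,0)] -> total=1
Click 2 (4,0) count=0: revealed 8 new [(3,1) (3,2) (4,0) (4,1) (4,2) (5,0) (5,1) (5,2)] -> total=9
Click 3 (4,5) count=1: revealed 1 new [(4,5)] -> total=10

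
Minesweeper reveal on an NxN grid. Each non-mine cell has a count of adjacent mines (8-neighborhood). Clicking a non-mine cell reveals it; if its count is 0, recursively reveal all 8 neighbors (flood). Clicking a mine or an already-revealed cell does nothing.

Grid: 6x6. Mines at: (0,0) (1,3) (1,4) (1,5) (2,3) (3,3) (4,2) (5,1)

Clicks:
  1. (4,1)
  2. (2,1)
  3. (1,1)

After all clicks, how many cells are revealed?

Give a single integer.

Answer: 11

Derivation:
Click 1 (4,1) count=2: revealed 1 new [(4,1)] -> total=1
Click 2 (2,1) count=0: revealed 10 new [(1,0) (1,1) (1,2) (2,0) (2,1) (2,2) (3,0) (3,1) (3,2) (4,0)] -> total=11
Click 3 (1,1) count=1: revealed 0 new [(none)] -> total=11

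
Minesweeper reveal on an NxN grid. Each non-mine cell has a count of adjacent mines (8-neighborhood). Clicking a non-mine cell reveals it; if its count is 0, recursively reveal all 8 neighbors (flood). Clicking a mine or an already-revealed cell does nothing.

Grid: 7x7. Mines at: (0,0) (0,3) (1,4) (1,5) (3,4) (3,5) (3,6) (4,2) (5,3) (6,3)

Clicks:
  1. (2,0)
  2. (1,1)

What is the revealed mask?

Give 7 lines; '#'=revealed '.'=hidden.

Answer: .......
####...
####...
####...
##.....
###....
###....

Derivation:
Click 1 (2,0) count=0: revealed 20 new [(1,0) (1,1) (1,2) (1,3) (2,0) (2,1) (2,2) (2,3) (3,0) (3,1) (3,2) (3,3) (4,0) (4,1) (5,0) (5,1) (5,2) (6,0) (6,1) (6,2)] -> total=20
Click 2 (1,1) count=1: revealed 0 new [(none)] -> total=20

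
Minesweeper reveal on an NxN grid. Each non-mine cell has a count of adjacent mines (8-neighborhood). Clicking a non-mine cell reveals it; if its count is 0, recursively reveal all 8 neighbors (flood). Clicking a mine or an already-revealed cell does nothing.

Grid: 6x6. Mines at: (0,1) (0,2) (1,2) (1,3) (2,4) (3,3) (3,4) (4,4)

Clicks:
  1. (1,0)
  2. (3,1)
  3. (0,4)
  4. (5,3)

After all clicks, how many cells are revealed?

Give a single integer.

Answer: 17

Derivation:
Click 1 (1,0) count=1: revealed 1 new [(1,0)] -> total=1
Click 2 (3,1) count=0: revealed 15 new [(1,1) (2,0) (2,1) (2,2) (3,0) (3,1) (3,2) (4,0) (4,1) (4,2) (4,3) (5,0) (5,1) (5,2) (5,3)] -> total=16
Click 3 (0,4) count=1: revealed 1 new [(0,4)] -> total=17
Click 4 (5,3) count=1: revealed 0 new [(none)] -> total=17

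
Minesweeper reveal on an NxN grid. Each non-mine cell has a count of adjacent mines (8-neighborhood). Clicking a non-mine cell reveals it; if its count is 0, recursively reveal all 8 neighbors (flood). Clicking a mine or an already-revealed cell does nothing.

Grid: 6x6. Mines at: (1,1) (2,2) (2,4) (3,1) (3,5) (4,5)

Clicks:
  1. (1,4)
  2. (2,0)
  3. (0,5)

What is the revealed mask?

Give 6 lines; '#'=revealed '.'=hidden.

Click 1 (1,4) count=1: revealed 1 new [(1,4)] -> total=1
Click 2 (2,0) count=2: revealed 1 new [(2,0)] -> total=2
Click 3 (0,5) count=0: revealed 7 new [(0,2) (0,3) (0,4) (0,5) (1,2) (1,3) (1,5)] -> total=9

Answer: ..####
..####
#.....
......
......
......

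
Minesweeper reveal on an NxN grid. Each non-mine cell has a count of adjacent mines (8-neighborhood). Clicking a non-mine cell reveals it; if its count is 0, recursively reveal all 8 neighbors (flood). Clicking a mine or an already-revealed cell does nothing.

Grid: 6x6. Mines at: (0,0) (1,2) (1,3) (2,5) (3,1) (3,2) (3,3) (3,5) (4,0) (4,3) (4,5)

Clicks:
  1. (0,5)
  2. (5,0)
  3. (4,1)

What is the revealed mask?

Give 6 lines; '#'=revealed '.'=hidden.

Answer: ....##
....##
......
......
.#....
#.....

Derivation:
Click 1 (0,5) count=0: revealed 4 new [(0,4) (0,5) (1,4) (1,5)] -> total=4
Click 2 (5,0) count=1: revealed 1 new [(5,0)] -> total=5
Click 3 (4,1) count=3: revealed 1 new [(4,1)] -> total=6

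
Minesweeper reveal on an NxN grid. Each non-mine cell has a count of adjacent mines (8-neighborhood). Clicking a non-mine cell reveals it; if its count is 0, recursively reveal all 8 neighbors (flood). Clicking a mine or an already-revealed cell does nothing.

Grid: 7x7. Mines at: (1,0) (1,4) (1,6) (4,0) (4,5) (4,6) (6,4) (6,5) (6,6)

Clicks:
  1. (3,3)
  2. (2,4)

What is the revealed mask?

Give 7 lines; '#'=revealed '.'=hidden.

Click 1 (3,3) count=0: revealed 27 new [(0,1) (0,2) (0,3) (1,1) (1,2) (1,3) (2,1) (2,2) (2,3) (2,4) (3,1) (3,2) (3,3) (3,4) (4,1) (4,2) (4,3) (4,4) (5,0) (5,1) (5,2) (5,3) (5,4) (6,0) (6,1) (6,2) (6,3)] -> total=27
Click 2 (2,4) count=1: revealed 0 new [(none)] -> total=27

Answer: .###...
.###...
.####..
.####..
.####..
#####..
####...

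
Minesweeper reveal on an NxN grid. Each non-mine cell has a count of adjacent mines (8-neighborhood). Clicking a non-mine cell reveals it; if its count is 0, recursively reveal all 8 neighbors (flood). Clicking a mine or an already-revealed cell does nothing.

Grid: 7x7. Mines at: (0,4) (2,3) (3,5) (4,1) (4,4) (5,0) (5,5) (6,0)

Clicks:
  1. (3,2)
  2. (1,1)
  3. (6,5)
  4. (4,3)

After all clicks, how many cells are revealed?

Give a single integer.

Click 1 (3,2) count=2: revealed 1 new [(3,2)] -> total=1
Click 2 (1,1) count=0: revealed 13 new [(0,0) (0,1) (0,2) (0,3) (1,0) (1,1) (1,2) (1,3) (2,0) (2,1) (2,2) (3,0) (3,1)] -> total=14
Click 3 (6,5) count=1: revealed 1 new [(6,5)] -> total=15
Click 4 (4,3) count=1: revealed 1 new [(4,3)] -> total=16

Answer: 16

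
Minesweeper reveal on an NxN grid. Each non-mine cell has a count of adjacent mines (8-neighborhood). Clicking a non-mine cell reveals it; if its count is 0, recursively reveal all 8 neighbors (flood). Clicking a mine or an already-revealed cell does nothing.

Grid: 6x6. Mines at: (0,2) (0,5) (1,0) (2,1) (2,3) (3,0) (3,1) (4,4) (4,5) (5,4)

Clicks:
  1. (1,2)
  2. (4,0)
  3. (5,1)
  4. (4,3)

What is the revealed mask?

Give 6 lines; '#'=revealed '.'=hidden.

Answer: ......
..#...
......
......
####..
####..

Derivation:
Click 1 (1,2) count=3: revealed 1 new [(1,2)] -> total=1
Click 2 (4,0) count=2: revealed 1 new [(4,0)] -> total=2
Click 3 (5,1) count=0: revealed 7 new [(4,1) (4,2) (4,3) (5,0) (5,1) (5,2) (5,3)] -> total=9
Click 4 (4,3) count=2: revealed 0 new [(none)] -> total=9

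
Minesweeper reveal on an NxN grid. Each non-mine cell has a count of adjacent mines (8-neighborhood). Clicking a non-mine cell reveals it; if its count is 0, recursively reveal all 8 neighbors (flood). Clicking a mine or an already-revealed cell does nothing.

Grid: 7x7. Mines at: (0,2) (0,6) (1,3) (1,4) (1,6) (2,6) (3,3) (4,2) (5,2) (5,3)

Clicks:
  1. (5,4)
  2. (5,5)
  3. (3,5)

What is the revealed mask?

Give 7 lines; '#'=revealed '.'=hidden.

Click 1 (5,4) count=1: revealed 1 new [(5,4)] -> total=1
Click 2 (5,5) count=0: revealed 11 new [(3,4) (3,5) (3,6) (4,4) (4,5) (4,6) (5,5) (5,6) (6,4) (6,5) (6,6)] -> total=12
Click 3 (3,5) count=1: revealed 0 new [(none)] -> total=12

Answer: .......
.......
.......
....###
....###
....###
....###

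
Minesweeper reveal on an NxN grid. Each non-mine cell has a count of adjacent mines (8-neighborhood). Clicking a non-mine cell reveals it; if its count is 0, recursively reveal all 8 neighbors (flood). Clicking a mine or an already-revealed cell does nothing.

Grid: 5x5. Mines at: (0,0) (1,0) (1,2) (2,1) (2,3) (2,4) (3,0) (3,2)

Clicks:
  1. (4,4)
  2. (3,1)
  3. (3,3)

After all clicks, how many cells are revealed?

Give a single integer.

Answer: 5

Derivation:
Click 1 (4,4) count=0: revealed 4 new [(3,3) (3,4) (4,3) (4,4)] -> total=4
Click 2 (3,1) count=3: revealed 1 new [(3,1)] -> total=5
Click 3 (3,3) count=3: revealed 0 new [(none)] -> total=5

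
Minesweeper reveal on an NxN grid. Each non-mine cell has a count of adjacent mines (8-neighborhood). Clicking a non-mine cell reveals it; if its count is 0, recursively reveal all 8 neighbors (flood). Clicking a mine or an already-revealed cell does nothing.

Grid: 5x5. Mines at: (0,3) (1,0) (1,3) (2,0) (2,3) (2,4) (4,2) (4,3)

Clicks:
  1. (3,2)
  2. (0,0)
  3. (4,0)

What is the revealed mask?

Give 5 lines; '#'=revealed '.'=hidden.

Click 1 (3,2) count=3: revealed 1 new [(3,2)] -> total=1
Click 2 (0,0) count=1: revealed 1 new [(0,0)] -> total=2
Click 3 (4,0) count=0: revealed 4 new [(3,0) (3,1) (4,0) (4,1)] -> total=6

Answer: #....
.....
.....
###..
##...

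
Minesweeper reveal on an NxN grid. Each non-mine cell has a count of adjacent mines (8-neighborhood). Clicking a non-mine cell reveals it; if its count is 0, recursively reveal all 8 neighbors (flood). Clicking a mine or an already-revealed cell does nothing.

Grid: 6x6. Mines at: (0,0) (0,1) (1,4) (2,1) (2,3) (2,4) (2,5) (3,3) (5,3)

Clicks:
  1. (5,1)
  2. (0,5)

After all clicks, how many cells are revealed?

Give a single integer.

Click 1 (5,1) count=0: revealed 9 new [(3,0) (3,1) (3,2) (4,0) (4,1) (4,2) (5,0) (5,1) (5,2)] -> total=9
Click 2 (0,5) count=1: revealed 1 new [(0,5)] -> total=10

Answer: 10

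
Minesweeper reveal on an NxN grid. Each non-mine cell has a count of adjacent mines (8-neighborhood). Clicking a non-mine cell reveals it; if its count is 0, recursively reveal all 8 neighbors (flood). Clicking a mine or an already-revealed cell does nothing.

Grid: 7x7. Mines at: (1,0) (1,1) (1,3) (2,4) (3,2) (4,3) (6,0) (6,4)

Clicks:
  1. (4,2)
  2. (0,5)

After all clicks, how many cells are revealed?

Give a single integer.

Click 1 (4,2) count=2: revealed 1 new [(4,2)] -> total=1
Click 2 (0,5) count=0: revealed 19 new [(0,4) (0,5) (0,6) (1,4) (1,5) (1,6) (2,5) (2,6) (3,4) (3,5) (3,6) (4,4) (4,5) (4,6) (5,4) (5,5) (5,6) (6,5) (6,6)] -> total=20

Answer: 20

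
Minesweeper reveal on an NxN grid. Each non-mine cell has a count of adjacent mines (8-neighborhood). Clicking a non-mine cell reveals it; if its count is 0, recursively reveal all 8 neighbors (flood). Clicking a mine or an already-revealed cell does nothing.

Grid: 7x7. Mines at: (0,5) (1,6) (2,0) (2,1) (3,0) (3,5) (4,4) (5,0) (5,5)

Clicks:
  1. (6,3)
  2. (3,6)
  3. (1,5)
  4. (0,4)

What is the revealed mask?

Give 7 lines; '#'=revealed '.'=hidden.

Click 1 (6,3) count=0: revealed 14 new [(3,1) (3,2) (3,3) (4,1) (4,2) (4,3) (5,1) (5,2) (5,3) (5,4) (6,1) (6,2) (6,3) (6,4)] -> total=14
Click 2 (3,6) count=1: revealed 1 new [(3,6)] -> total=15
Click 3 (1,5) count=2: revealed 1 new [(1,5)] -> total=16
Click 4 (0,4) count=1: revealed 1 new [(0,4)] -> total=17

Answer: ....#..
.....#.
.......
.###..#
.###...
.####..
.####..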